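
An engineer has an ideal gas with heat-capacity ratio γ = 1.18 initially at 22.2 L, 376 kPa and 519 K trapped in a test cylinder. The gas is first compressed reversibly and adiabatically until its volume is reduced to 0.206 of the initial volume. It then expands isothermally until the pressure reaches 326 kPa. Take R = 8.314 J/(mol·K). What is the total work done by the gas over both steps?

7010 J

n = P₁V₁/(RT₁) = 376×22.2/(8.314×519) = 1.93 mol.
Step 1 — Adiabatic: TV^(γ−1) = const ⇒ T₂ = 519×(4.85)^0.180 = 690 K; PV^γ = const ⇒ P₂ = 2430 kPa.
ΔU = nCvΔT = 1.93×46.2×(690−519) = 15300 J.
Q = 0 for an adiabatic process, so W = −ΔU = -15300 J.
State after step 1: P = 2430 kPa, V = 4.57 L, T = 690 K.
Step 2 — Isothermal: T stays 690 K; PV = const ⇒ V₂ = 34.0 L, P₂ = 326 kPa.
ΔU = 0 (ideal gas, T constant).
W = nRT ln(V₂/V₁) = 1.93×8.314×690×ln(7.44) = 22300 J.
Q = ΔU + W = 22300 J.
Net over both steps: W = 7010 J, Q = 22300 J, ΔU = 15300 J.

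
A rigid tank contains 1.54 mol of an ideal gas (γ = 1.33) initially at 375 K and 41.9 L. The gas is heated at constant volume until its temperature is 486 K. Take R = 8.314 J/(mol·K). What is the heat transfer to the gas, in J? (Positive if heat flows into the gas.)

4310 J

P₁ = nRT₁/V₁ = 1.54×8.314×375/41.9 = 115 kPa.
Isochoric: V stays 41.9 L; P/T = const ⇒ T₂ = 486 K, P₂ = 149 kPa.
W = 0 (no volume change).
ΔU = nCvΔT = 1.54×25.2×(486−375) = 4310 J.
Q = ΔU = 4310 J.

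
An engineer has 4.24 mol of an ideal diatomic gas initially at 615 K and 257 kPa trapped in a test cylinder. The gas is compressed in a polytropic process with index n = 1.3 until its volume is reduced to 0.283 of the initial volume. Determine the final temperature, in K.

898 K

V₁ = nRT₁/P₁ = 4.24×8.314×615/257 = 84.4 L.
Polytropic n=1.3: T₂ = T₁(V₁/V₂)^(n−1) = 615×(3.53)^0.30 = 898 K; P₂ = P₁(V₁/V₂)^n = 1330 kPa.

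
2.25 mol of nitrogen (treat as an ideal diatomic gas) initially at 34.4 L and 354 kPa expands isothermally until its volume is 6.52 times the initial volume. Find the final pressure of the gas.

T₁ = P₁V₁/(nR) = 354×34.4/(2.25×8.314) = 651 K.
Isothermal: T stays 651 K; PV = const ⇒ V₂ = 224 L, P₂ = 54.3 kPa.

54.3 kPa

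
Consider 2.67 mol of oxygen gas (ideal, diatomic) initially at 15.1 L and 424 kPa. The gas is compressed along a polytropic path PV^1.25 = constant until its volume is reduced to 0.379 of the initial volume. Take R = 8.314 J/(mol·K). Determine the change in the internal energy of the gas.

T₁ = P₁V₁/(nR) = 424×15.1/(2.67×8.314) = 288 K.
Polytropic n=1.25: T₂ = T₁(V₁/V₂)^(n−1) = 288×(2.64)^0.25 = 368 K; P₂ = P₁(V₁/V₂)^n = 1430 kPa.
For an ideal gas ΔU = nCvΔT with Cv = (5/2)R = 20.8 J/(mol·K).
ΔU = 2.67×20.8×(368−288) = 4390 J.

4390 J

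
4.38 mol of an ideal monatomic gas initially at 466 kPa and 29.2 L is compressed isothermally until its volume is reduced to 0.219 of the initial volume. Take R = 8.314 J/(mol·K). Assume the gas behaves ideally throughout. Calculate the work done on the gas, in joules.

20700 J

T₁ = P₁V₁/(nR) = 466×29.2/(4.38×8.314) = 374 K.
Isothermal: T stays 374 K; PV = const ⇒ V₂ = 6.39 L, P₂ = 2130 kPa.
W = nRT ln(V₂/V₁) = 4.38×8.314×374×ln(0.219) = -20700 J.
Work done on the gas = −W_by = 20700 J.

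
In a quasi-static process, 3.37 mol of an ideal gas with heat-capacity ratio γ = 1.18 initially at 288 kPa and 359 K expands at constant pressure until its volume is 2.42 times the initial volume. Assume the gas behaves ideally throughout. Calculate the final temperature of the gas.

V₁ = nRT₁/P₁ = 3.37×8.314×359/288 = 34.9 L.
Isobaric: P stays 288 kPa; V/T = const ⇒ T₂ = 869 K, V₂ = 84.5 L.

869 K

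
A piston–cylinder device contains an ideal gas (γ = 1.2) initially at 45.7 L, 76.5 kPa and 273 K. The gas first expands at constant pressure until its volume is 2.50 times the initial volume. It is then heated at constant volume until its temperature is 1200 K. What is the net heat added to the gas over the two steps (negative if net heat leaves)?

n = P₁V₁/(RT₁) = 76.5×45.7/(8.314×273) = 1.54 mol.
Step 1 — Isobaric: P stays 76.5 kPa; V/T = const ⇒ T₂ = 682 K, V₂ = 114 L.
W = PΔV = 76.5×(114−45.7) kPa·L = 5240 J.
ΔU = nCvΔT = 1.54×41.6×(682−273) = 26200 J.
Q = ΔU + W = nCpΔT = 31500 J.
State after step 1: P = 76.5 kPa, V = 114 L, T = 682 K.
Step 2 — Isochoric: V stays 114 L; P/T = const ⇒ T₂ = 1200 K, P₂ = 135 kPa.
W = 0 (no volume change).
ΔU = nCvΔT = 1.54×41.6×(1200−682) = 33100 J.
Q = ΔU = 33100 J.
Net over both steps: W = 5240 J, Q = 64600 J, ΔU = 59400 J.

64600 J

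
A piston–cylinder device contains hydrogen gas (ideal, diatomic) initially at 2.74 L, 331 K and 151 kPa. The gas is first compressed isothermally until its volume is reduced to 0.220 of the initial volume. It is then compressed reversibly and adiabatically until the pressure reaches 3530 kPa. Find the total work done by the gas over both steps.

n = P₁V₁/(RT₁) = 151×2.74/(8.314×331) = 0.150 mol.
Step 1 — Isothermal: T stays 331 K; PV = const ⇒ V₂ = 0.603 L, P₂ = 686 kPa.
ΔU = 0 (ideal gas, T constant).
W = nRT ln(V₂/V₁) = 0.150×8.314×331×ln(0.220) = -626 J.
Q = ΔU + W = -626 J.
State after step 1: P = 686 kPa, V = 0.603 L, T = 331 K.
Step 2 — Adiabatic: T₂/T₁ = (P₂/P₁)^((γ−1)/γ) ⇒ T₂ = 331×(5.14)^0.286 = 528 K; V₂ = 0.187 L.
ΔU = nCvΔT = 0.150×20.8×(528−331) = 617 J.
Q = 0 for an adiabatic process, so W = −ΔU = -617 J.
Net over both steps: W = -1240 J, Q = -626 J, ΔU = 617 J.

-1240 J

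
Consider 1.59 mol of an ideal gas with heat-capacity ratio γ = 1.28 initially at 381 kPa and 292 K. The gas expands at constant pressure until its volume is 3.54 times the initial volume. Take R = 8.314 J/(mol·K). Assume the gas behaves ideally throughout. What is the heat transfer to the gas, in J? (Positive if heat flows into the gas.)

V₁ = nRT₁/P₁ = 1.59×8.314×292/381 = 10.1 L.
Isobaric: P stays 381 kPa; V/T = const ⇒ T₂ = 1030 K, V₂ = 35.9 L.
W = PΔV = 381×(35.9−10.1) kPa·L = 9800 J.
ΔU = nCvΔT = 1.59×29.7×(1030−292) = 35000 J.
Q = ΔU + W = nCpΔT = 44800 J.

44800 J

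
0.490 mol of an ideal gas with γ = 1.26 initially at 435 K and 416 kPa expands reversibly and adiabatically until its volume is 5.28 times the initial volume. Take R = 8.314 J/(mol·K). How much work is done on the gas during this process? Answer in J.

-2390 J

V₁ = nRT₁/P₁ = 0.490×8.314×435/416 = 4.26 L.
Adiabatic: TV^(γ−1) = const ⇒ T₂ = 435×(0.189)^0.260 = 282 K; PV^γ = const ⇒ P₂ = 51.1 kPa.
ΔU = nCvΔT = 0.490×32.0×(282−435) = -2390 J.
Q = 0 for an adiabatic process, so W = −ΔU = 2390 J.
Work done on the gas = −W_by = -2390 J.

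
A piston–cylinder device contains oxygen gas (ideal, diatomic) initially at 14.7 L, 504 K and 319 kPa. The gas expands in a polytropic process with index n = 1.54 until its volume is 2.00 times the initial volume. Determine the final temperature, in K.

Polytropic n=1.54: T₂ = T₁(V₁/V₂)^(n−1) = 504×(0.500)^0.54 = 347 K; P₂ = P₁(V₁/V₂)^n = 110 kPa.

347 K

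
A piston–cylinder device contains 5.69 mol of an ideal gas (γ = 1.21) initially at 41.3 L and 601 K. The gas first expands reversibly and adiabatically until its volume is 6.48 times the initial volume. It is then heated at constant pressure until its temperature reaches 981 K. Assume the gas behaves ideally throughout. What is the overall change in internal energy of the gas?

85600 J

P₁ = nRT₁/V₁ = 5.69×8.314×601/41.3 = 688 kPa.
Step 1 — Adiabatic: TV^(γ−1) = const ⇒ T₂ = 601×(0.154)^0.210 = 406 K; PV^γ = const ⇒ P₂ = 71.8 kPa.
ΔU = nCvΔT = 5.69×39.6×(406−601) = -43900 J.
Q = 0 for an adiabatic process, so W = −ΔU = 43900 J.
State after step 1: P = 71.8 kPa, V = 268 L, T = 406 K.
Step 2 — Isobaric: P stays 71.8 kPa; V/T = const ⇒ T₂ = 981 K, V₂ = 647 L.
W = PΔV = 71.8×(647−268) kPa·L = 27200 J.
ΔU = nCvΔT = 5.69×39.6×(981−406) = 130000 J.
Q = ΔU + W = nCpΔT = 157000 J.
Net over both steps: W = 71100 J, Q = 157000 J, ΔU = 85600 J.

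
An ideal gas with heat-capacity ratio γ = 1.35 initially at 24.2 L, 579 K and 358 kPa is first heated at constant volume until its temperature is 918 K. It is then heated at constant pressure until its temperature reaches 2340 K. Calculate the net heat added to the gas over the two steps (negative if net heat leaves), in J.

n = P₁V₁/(RT₁) = 358×24.2/(8.314×579) = 1.80 mol.
Step 1 — Isochoric: V stays 24.2 L; P/T = const ⇒ T₂ = 918 K, P₂ = 568 kPa.
W = 0 (no volume change).
ΔU = nCvΔT = 1.80×23.8×(918−579) = 14500 J.
Q = ΔU = 14500 J.
State after step 1: P = 568 kPa, V = 24.2 L, T = 918 K.
Step 2 — Isobaric: P stays 568 kPa; V/T = const ⇒ T₂ = 2340 K, V₂ = 61.7 L.
W = PΔV = 568×(61.7−24.2) kPa·L = 21300 J.
ΔU = nCvΔT = 1.80×23.8×(2340−918) = 60800 J.
Q = ΔU + W = nCpΔT = 82100 J.
Net over both steps: W = 21300 J, Q = 96600 J, ΔU = 75300 J.

96600 J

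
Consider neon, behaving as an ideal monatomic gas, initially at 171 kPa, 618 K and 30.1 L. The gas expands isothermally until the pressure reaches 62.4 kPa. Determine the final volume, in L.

Isothermal: T stays 618 K; PV = const ⇒ V₂ = 82.5 L, P₂ = 62.4 kPa.

82.5 L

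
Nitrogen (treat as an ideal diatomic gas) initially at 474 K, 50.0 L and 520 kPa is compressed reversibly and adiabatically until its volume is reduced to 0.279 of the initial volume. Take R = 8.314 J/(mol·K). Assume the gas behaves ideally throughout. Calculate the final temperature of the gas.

Adiabatic: TV^(γ−1) = const ⇒ T₂ = 474×(3.58)^0.400 = 790 K; PV^γ = const ⇒ P₂ = 3110 kPa.

790 K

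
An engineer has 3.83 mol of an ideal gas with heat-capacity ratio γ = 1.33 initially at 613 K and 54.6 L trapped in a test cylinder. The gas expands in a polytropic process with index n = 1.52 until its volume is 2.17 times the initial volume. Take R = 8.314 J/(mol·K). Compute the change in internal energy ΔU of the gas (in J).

-19600 J

P₁ = nRT₁/V₁ = 3.83×8.314×613/54.6 = 358 kPa.
Polytropic n=1.52: T₂ = T₁(V₁/V₂)^(n−1) = 613×(0.461)^0.52 = 410 K; P₂ = P₁(V₁/V₂)^n = 110 kPa.
For an ideal gas ΔU = nCvΔT with Cv = R/(γ−1) = 25.2 J/(mol·K).
ΔU = 3.83×25.2×(410−613) = -19600 J.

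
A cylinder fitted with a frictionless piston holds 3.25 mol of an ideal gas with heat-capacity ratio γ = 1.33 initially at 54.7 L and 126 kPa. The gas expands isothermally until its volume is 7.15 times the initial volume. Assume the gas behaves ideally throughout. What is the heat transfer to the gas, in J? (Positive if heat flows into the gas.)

T₁ = P₁V₁/(nR) = 126×54.7/(3.25×8.314) = 255 K.
Isothermal: T stays 255 K; PV = const ⇒ V₂ = 391 L, P₂ = 17.6 kPa.
ΔU = 0 (ideal gas, T constant).
W = nRT ln(V₂/V₁) = 3.25×8.314×255×ln(7.15) = 13600 J.
Q = ΔU + W = 13600 J.

13600 J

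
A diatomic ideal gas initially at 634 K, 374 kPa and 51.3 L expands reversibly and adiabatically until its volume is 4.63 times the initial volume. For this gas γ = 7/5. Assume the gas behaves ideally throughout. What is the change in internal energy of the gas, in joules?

n = P₁V₁/(RT₁) = 374×51.3/(8.314×634) = 3.64 mol.
Adiabatic: TV^(γ−1) = const ⇒ T₂ = 634×(0.216)^0.400 = 343 K; PV^γ = const ⇒ P₂ = 43.8 kPa.
For an ideal gas ΔU = nCvΔT with Cv = (5/2)R = 20.8 J/(mol·K).
ΔU = 3.64×20.8×(343−634) = -22000 J.

-22000 J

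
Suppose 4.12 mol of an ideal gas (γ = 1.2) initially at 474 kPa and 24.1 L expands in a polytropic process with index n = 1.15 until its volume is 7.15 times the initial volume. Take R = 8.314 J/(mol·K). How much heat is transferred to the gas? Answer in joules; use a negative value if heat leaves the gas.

T₁ = P₁V₁/(nR) = 474×24.1/(4.12×8.314) = 333 K.
Polytropic n=1.15: T₂ = T₁(V₁/V₂)^(n−1) = 333×(0.140)^0.15 = 248 K; P₂ = P₁(V₁/V₂)^n = 49.4 kPa.
W = (P₁V₁−P₂V₂)/(n−1) = (474×24.1−49.4×172)/0.15 = 19500 J.
ΔU = nCvΔT = 4.12×41.6×(248−333) = -14600 J.
Q = ΔU + W = 4860 J.

4860 J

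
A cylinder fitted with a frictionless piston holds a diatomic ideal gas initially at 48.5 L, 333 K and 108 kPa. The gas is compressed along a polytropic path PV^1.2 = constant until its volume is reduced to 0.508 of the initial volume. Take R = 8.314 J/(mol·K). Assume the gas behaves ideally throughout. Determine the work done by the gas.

-3800 J

n = P₁V₁/(RT₁) = 108×48.5/(8.314×333) = 1.89 mol.
Polytropic n=1.2: T₂ = T₁(V₁/V₂)^(n−1) = 333×(1.97)^0.20 = 381 K; P₂ = P₁(V₁/V₂)^n = 243 kPa.
W = (P₁V₁−P₂V₂)/(n−1) = (108×48.5−243×24.6)/0.20 = -3800 J.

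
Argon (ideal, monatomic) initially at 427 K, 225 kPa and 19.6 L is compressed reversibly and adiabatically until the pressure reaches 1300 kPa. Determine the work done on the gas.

n = P₁V₁/(RT₁) = 225×19.6/(8.314×427) = 1.24 mol.
Adiabatic: T₂/T₁ = (P₂/P₁)^((γ−1)/γ) ⇒ T₂ = 427×(5.78)^0.400 = 861 K; V₂ = 6.84 L.
ΔU = nCvΔT = 1.24×12.5×(861−427) = 6730 J.
Q = 0 for an adiabatic process, so W = −ΔU = -6730 J.
Work done on the gas = −W_by = 6730 J.

6730 J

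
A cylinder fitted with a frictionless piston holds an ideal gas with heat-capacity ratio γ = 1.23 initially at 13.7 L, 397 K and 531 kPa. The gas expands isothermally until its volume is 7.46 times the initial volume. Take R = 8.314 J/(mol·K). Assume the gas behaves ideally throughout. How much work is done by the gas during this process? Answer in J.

n = P₁V₁/(RT₁) = 531×13.7/(8.314×397) = 2.20 mol.
Isothermal: T stays 397 K; PV = const ⇒ V₂ = 102 L, P₂ = 71.2 kPa.
W = nRT ln(V₂/V₁) = 2.20×8.314×397×ln(7.46) = 14600 J.

14600 J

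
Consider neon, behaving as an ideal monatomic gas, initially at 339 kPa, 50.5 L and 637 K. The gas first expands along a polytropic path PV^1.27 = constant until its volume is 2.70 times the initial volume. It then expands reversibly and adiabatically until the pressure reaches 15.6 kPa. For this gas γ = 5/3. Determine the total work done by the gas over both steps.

n = P₁V₁/(RT₁) = 339×50.5/(8.314×637) = 3.23 mol.
Step 1 — Polytropic n=1.27: T₂ = T₁(V₁/V₂)^(n−1) = 637×(0.370)^0.27 = 487 K; P₂ = P₁(V₁/V₂)^n = 96.0 kPa.
W = (P₁V₁−P₂V₂)/(n−1) = (339×50.5−96.0×136)/0.27 = 14900 J.
ΔU = nCvΔT = 3.23×12.5×(487−637) = -6040 J.
Q = ΔU + W = 8870 J.
State after step 1: P = 96.0 kPa, V = 136 L, T = 487 K.
Step 2 — Adiabatic: T₂/T₁ = (P₂/P₁)^((γ−1)/γ) ⇒ T₂ = 487×(0.162)^0.400 = 235 K; V₂ = 406 L.
ΔU = nCvΔT = 3.23×12.5×(235−487) = -10100 J.
Q = 0 for an adiabatic process, so W = −ΔU = 10100 J.
Net over both steps: W = 25100 J, Q = 8870 J, ΔU = -16200 J.

25100 J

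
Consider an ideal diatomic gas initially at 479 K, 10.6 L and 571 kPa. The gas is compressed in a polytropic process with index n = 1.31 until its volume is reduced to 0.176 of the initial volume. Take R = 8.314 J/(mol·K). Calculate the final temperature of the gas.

821 K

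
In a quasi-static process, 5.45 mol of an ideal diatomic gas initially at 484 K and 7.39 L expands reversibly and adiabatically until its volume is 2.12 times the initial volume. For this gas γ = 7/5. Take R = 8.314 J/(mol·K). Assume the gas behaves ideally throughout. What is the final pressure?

P₁ = nRT₁/V₁ = 5.45×8.314×484/7.39 = 2970 kPa.
Adiabatic: TV^(γ−1) = const ⇒ T₂ = 484×(0.472)^0.400 = 358 K; PV^γ = const ⇒ P₂ = 1040 kPa.

1040 kPa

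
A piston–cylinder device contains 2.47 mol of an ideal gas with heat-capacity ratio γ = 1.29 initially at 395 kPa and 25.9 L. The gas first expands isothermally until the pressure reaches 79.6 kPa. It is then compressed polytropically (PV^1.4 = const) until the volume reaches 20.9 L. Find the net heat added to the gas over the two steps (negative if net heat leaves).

T₁ = P₁V₁/(nR) = 395×25.9/(2.47×8.314) = 498 K.
Step 1 — Isothermal: T stays 498 K; PV = const ⇒ V₂ = 129 L, P₂ = 79.6 kPa.
ΔU = 0 (ideal gas, T constant).
W = nRT ln(V₂/V₁) = 2.47×8.314×498×ln(4.96) = 16400 J.
Q = ΔU + W = 16400 J.
State after step 1: P = 79.6 kPa, V = 129 L, T = 498 K.
Step 2 — Polytropic n=1.4: T₂ = T₁(V₁/V₂)^(n−1) = 498×(6.15)^0.40 = 1030 K; P₂ = P₁(V₁/V₂)^n = 1010 kPa.
W = (P₁V₁−P₂V₂)/(n−1) = (79.6×129−1010×20.9)/0.40 = -27300 J.
ΔU = nCvΔT = 2.47×28.7×(1030−498) = 37700 J.
Q = ΔU + W = 10400 J.
Net over both steps: W = -10900 J, Q = 26700 J, ΔU = 37700 J.

26700 J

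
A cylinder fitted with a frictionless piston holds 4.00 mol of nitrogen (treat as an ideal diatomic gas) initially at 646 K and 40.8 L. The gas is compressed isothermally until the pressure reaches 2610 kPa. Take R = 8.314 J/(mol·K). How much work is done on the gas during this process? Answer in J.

P₁ = nRT₁/V₁ = 4.00×8.314×646/40.8 = 527 kPa.
Isothermal: T stays 646 K; PV = const ⇒ V₂ = 8.23 L, P₂ = 2610 kPa.
W = nRT ln(V₂/V₁) = 4.00×8.314×646×ln(0.202) = -34400 J.
Work done on the gas = −W_by = 34400 J.

34400 J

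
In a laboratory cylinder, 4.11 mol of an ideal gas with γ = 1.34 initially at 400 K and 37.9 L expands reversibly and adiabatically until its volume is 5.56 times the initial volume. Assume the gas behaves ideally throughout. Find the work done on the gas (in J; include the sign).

P₁ = nRT₁/V₁ = 4.11×8.314×400/37.9 = 361 kPa.
Adiabatic: TV^(γ−1) = const ⇒ T₂ = 400×(0.180)^0.340 = 223 K; PV^γ = const ⇒ P₂ = 36.2 kPa.
ΔU = nCvΔT = 4.11×24.5×(223−400) = -17800 J.
Q = 0 for an adiabatic process, so W = −ΔU = 17800 J.
Work done on the gas = −W_by = -17800 J.

-17800 J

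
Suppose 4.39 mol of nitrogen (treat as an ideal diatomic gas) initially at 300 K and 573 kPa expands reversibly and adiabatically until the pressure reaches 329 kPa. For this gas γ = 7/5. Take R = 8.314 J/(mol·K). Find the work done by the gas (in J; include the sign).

V₁ = nRT₁/P₁ = 4.39×8.314×300/573 = 19.1 L.
Adiabatic: T₂/T₁ = (P₂/P₁)^((γ−1)/γ) ⇒ T₂ = 300×(0.574)^0.286 = 256 K; V₂ = 28.4 L.
ΔU = nCvΔT = 4.39×20.8×(256−300) = -4010 J.
Q = 0 for an adiabatic process, so W = −ΔU = 4010 J.

4010 J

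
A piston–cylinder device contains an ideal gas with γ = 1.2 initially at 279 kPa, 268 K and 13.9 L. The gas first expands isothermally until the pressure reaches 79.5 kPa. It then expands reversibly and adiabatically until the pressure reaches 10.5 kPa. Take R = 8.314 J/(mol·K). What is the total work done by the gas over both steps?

n = P₁V₁/(RT₁) = 279×13.9/(8.314×268) = 1.74 mol.
Step 1 — Isothermal: T stays 268 K; PV = const ⇒ V₂ = 48.8 L, P₂ = 79.5 kPa.
ΔU = 0 (ideal gas, T constant).
W = nRT ln(V₂/V₁) = 1.74×8.314×268×ln(3.51) = 4870 J.
Q = ΔU + W = 4870 J.
State after step 1: P = 79.5 kPa, V = 48.8 L, T = 268 K.
Step 2 — Adiabatic: T₂/T₁ = (P₂/P₁)^((γ−1)/γ) ⇒ T₂ = 268×(0.132)^0.167 = 191 K; V₂ = 264 L.
ΔU = nCvΔT = 1.74×41.6×(191−268) = -5550 J.
Q = 0 for an adiabatic process, so W = −ΔU = 5550 J.
Net over both steps: W = 10400 J, Q = 4870 J, ΔU = -5550 J.

10400 J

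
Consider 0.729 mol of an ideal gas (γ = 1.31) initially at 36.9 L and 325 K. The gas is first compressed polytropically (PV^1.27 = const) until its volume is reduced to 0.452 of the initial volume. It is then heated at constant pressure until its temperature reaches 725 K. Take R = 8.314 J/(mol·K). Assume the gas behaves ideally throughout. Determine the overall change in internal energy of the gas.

7820 J

P₁ = nRT₁/V₁ = 0.729×8.314×325/36.9 = 53.4 kPa.
Step 1 — Polytropic n=1.27: T₂ = T₁(V₁/V₂)^(n−1) = 325×(2.21)^0.27 = 403 K; P₂ = P₁(V₁/V₂)^n = 146 kPa.
W = (P₁V₁−P₂V₂)/(n−1) = (53.4×36.9−146×16.7)/0.27 = -1740 J.
ΔU = nCvΔT = 0.729×26.8×(403−325) = 1520 J.
Q = ΔU + W = -225 J.
State after step 1: P = 146 kPa, V = 16.7 L, T = 403 K.
Step 2 — Isobaric: P stays 146 kPa; V/T = const ⇒ T₂ = 725 K, V₂ = 30.0 L.
W = PΔV = 146×(30.0−16.7) kPa·L = 1950 J.
ΔU = nCvΔT = 0.729×26.8×(725−403) = 6300 J.
Q = ΔU + W = nCpΔT = 8250 J.
Net over both steps: W = 209 J, Q = 8030 J, ΔU = 7820 J.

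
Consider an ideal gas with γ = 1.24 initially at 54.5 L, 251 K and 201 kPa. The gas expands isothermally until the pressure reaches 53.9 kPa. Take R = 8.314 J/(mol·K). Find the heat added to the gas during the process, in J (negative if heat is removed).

14400 J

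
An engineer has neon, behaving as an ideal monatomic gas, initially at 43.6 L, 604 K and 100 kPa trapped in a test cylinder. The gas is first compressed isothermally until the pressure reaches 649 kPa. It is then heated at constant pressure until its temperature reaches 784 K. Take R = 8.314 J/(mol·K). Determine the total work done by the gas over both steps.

-6860 J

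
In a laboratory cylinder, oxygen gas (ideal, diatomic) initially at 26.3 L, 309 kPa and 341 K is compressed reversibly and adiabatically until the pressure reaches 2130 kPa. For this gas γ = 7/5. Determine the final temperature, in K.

Adiabatic: T₂/T₁ = (P₂/P₁)^((γ−1)/γ) ⇒ T₂ = 341×(6.89)^0.286 = 592 K; V₂ = 6.62 L.

592 K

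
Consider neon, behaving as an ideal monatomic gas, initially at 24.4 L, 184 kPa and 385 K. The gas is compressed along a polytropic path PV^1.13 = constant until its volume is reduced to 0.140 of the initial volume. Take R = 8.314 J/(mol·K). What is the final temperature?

497 K

Polytropic n=1.13: T₂ = T₁(V₁/V₂)^(n−1) = 385×(7.14)^0.13 = 497 K; P₂ = P₁(V₁/V₂)^n = 1700 kPa.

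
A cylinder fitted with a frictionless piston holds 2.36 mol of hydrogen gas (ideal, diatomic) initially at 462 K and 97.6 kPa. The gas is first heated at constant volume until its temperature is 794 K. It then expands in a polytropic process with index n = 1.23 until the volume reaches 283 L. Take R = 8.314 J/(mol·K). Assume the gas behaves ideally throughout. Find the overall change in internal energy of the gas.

V₁ = nRT₁/P₁ = 2.36×8.314×462/97.6 = 92.9 L.
Step 1 — Isochoric: V stays 92.9 L; P/T = const ⇒ T₂ = 794 K, P₂ = 168 kPa.
W = 0 (no volume change).
ΔU = nCvΔT = 2.36×20.8×(794−462) = 16300 J.
Q = ΔU = 16300 J.
State after step 1: P = 168 kPa, V = 92.9 L, T = 794 K.
Step 2 — Polytropic n=1.23: T₂ = T₁(V₁/V₂)^(n−1) = 794×(0.328)^0.23 = 615 K; P₂ = P₁(V₁/V₂)^n = 42.6 kPa.
W = (P₁V₁−P₂V₂)/(n−1) = (168×92.9−42.6×283)/0.23 = 15300 J.
ΔU = nCvΔT = 2.36×20.8×(615−794) = -8800 J.
Q = ΔU + W = 6510 J.
Net over both steps: W = 15300 J, Q = 22800 J, ΔU = 7480 J.

7480 J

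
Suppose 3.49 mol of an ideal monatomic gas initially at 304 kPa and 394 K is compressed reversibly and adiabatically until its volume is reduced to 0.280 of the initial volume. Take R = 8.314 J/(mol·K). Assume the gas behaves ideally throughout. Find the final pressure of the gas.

V₁ = nRT₁/P₁ = 3.49×8.314×394/304 = 37.6 L.
Adiabatic: TV^(γ−1) = const ⇒ T₂ = 394×(3.57)^0.667 = 921 K; PV^γ = const ⇒ P₂ = 2540 kPa.

2540 kPa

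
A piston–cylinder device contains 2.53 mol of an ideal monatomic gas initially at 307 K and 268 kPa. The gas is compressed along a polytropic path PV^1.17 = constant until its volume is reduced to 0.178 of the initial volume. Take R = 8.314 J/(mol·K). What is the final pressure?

V₁ = nRT₁/P₁ = 2.53×8.314×307/268 = 24.1 L.
Polytropic n=1.17: T₂ = T₁(V₁/V₂)^(n−1) = 307×(5.62)^0.17 = 412 K; P₂ = P₁(V₁/V₂)^n = 2020 kPa.

2020 kPa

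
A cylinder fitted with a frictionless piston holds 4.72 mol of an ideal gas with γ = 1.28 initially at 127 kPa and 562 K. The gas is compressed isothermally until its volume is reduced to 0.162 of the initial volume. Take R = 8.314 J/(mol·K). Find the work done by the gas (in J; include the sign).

-40100 J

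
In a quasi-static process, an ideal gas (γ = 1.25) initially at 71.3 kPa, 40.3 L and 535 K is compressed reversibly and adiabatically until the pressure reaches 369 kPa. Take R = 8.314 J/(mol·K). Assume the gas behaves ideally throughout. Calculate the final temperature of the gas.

Adiabatic: T₂/T₁ = (P₂/P₁)^((γ−1)/γ) ⇒ T₂ = 535×(5.18)^0.200 = 743 K; V₂ = 10.8 L.

743 K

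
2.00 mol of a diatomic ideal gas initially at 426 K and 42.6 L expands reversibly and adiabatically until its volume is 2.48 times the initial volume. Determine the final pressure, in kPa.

46.6 kPa

P₁ = nRT₁/V₁ = 2.00×8.314×426/42.6 = 166 kPa.
Adiabatic: TV^(γ−1) = const ⇒ T₂ = 426×(0.403)^0.400 = 296 K; PV^γ = const ⇒ P₂ = 46.6 kPa.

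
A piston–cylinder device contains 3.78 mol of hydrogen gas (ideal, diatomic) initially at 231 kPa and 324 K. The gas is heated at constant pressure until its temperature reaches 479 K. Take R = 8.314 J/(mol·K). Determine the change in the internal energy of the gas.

V₁ = nRT₁/P₁ = 3.78×8.314×324/231 = 44.1 L.
Isobaric: P stays 231 kPa; V/T = const ⇒ T₂ = 479 K, V₂ = 65.2 L.
For an ideal gas ΔU = nCvΔT with Cv = (5/2)R = 20.8 J/(mol·K).
ΔU = 3.78×20.8×(479−324) = 12200 J.

12200 J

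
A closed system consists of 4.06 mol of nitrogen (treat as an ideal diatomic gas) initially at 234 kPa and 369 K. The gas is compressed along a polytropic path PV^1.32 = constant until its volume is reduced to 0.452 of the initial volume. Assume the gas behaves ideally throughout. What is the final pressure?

667 kPa

V₁ = nRT₁/P₁ = 4.06×8.314×369/234 = 53.2 L.
Polytropic n=1.32: T₂ = T₁(V₁/V₂)^(n−1) = 369×(2.21)^0.32 = 476 K; P₂ = P₁(V₁/V₂)^n = 667 kPa.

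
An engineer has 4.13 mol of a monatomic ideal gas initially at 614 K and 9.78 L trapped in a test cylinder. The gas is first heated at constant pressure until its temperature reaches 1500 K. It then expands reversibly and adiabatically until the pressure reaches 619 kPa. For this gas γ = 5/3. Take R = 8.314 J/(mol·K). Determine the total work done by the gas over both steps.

P₁ = nRT₁/V₁ = 4.13×8.314×614/9.78 = 2160 kPa.
Step 1 — Isobaric: P stays 2160 kPa; V/T = const ⇒ T₂ = 1500 K, V₂ = 23.9 L.
W = PΔV = 2160×(23.9−9.78) kPa·L = 30400 J.
ΔU = nCvΔT = 4.13×12.5×(1500−614) = 45600 J.
Q = ΔU + W = nCpΔT = 76100 J.
State after step 1: P = 2160 kPa, V = 23.9 L, T = 1500 K.
Step 2 — Adiabatic: T₂/T₁ = (P₂/P₁)^((γ−1)/γ) ⇒ T₂ = 1500×(0.287)^0.400 = 911 K; V₂ = 50.5 L.
ΔU = nCvΔT = 4.13×12.5×(911−1500) = -30400 J.
Q = 0 for an adiabatic process, so W = −ΔU = 30400 J.
Net over both steps: W = 60800 J, Q = 76100 J, ΔU = 15300 J.

60800 J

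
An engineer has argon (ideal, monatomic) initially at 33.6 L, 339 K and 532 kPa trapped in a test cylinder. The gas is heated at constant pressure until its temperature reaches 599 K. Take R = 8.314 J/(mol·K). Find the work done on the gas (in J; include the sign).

-13700 J

n = P₁V₁/(RT₁) = 532×33.6/(8.314×339) = 6.34 mol.
Isobaric: P stays 532 kPa; V/T = const ⇒ T₂ = 599 K, V₂ = 59.4 L.
W = PΔV = 532×(59.4−33.6) kPa·L = 13700 J.
Work done on the gas = −W_by = -13700 J.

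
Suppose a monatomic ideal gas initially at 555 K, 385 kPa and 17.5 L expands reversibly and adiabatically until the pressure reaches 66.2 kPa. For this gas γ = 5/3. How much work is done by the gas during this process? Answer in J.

5110 J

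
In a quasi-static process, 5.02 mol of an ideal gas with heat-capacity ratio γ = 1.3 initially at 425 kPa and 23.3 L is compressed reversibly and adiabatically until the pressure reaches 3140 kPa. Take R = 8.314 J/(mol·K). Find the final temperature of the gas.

376 K

T₁ = P₁V₁/(nR) = 425×23.3/(5.02×8.314) = 237 K.
Adiabatic: T₂/T₁ = (P₂/P₁)^((γ−1)/γ) ⇒ T₂ = 237×(7.39)^0.231 = 376 K; V₂ = 5.00 L.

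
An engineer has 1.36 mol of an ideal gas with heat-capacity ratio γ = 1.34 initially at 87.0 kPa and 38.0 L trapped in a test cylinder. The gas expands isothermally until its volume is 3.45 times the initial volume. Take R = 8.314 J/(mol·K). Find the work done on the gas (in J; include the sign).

T₁ = P₁V₁/(nR) = 87.0×38.0/(1.36×8.314) = 292 K.
Isothermal: T stays 292 K; PV = const ⇒ V₂ = 131 L, P₂ = 25.2 kPa.
W = nRT ln(V₂/V₁) = 1.36×8.314×292×ln(3.45) = 4090 J.
Work done on the gas = −W_by = -4090 J.

-4090 J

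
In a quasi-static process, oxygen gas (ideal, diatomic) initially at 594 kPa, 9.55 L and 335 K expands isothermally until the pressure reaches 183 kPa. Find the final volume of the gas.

Isothermal: T stays 335 K; PV = const ⇒ V₂ = 31.0 L, P₂ = 183 kPa.

31.0 L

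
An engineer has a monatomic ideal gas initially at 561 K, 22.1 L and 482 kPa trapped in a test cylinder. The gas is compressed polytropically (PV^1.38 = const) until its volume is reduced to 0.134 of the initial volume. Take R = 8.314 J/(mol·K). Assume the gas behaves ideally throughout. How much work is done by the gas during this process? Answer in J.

n = P₁V₁/(RT₁) = 482×22.1/(8.314×561) = 2.28 mol.
Polytropic n=1.38: T₂ = T₁(V₁/V₂)^(n−1) = 561×(7.46)^0.38 = 1200 K; P₂ = P₁(V₁/V₂)^n = 7720 kPa.
W = (P₁V₁−P₂V₂)/(n−1) = (482×22.1−7720×2.96)/0.38 = -32100 J.

-32100 J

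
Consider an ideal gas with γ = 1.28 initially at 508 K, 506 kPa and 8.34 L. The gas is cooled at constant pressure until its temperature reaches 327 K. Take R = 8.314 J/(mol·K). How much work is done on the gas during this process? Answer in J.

1500 J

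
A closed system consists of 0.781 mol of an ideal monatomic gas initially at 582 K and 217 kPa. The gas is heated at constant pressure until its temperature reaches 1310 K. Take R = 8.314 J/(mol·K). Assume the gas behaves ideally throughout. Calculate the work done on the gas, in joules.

V₁ = nRT₁/P₁ = 0.781×8.314×582/217 = 17.4 L.
Isobaric: P stays 217 kPa; V/T = const ⇒ T₂ = 1310 K, V₂ = 39.2 L.
W = PΔV = 217×(39.2−17.4) kPa·L = 4730 J.
Work done on the gas = −W_by = -4730 J.

-4730 J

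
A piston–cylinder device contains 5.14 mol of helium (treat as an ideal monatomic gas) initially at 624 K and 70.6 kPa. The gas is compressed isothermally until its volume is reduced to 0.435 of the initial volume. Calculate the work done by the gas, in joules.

V₁ = nRT₁/P₁ = 5.14×8.314×624/70.6 = 378 L.
Isothermal: T stays 624 K; PV = const ⇒ V₂ = 164 L, P₂ = 162 kPa.
W = nRT ln(V₂/V₁) = 5.14×8.314×624×ln(0.435) = -22200 J.

-22200 J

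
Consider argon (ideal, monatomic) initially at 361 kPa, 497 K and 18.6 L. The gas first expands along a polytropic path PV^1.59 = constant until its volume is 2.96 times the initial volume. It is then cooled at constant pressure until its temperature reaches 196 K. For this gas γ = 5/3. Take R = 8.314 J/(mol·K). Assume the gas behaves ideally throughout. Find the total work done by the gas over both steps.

4490 J

n = P₁V₁/(RT₁) = 361×18.6/(8.314×497) = 1.63 mol.
Step 1 — Polytropic n=1.59: T₂ = T₁(V₁/V₂)^(n−1) = 497×(0.338)^0.59 = 262 K; P₂ = P₁(V₁/V₂)^n = 64.3 kPa.
W = (P₁V₁−P₂V₂)/(n−1) = (361×18.6−64.3×55.1)/0.59 = 5380 J.
ΔU = nCvΔT = 1.63×12.5×(262−497) = -4760 J.
Q = ΔU + W = 619 J.
State after step 1: P = 64.3 kPa, V = 55.1 L, T = 262 K.
Step 2 — Isobaric: P stays 64.3 kPa; V/T = const ⇒ T₂ = 196 K, V₂ = 41.2 L.
W = PΔV = 64.3×(41.2−55.1) kPa·L = -892 J.
ΔU = nCvΔT = 1.63×12.5×(196−262) = -1340 J.
Q = ΔU + W = nCpΔT = -2230 J.
Net over both steps: W = 4490 J, Q = -1610 J, ΔU = -6100 J.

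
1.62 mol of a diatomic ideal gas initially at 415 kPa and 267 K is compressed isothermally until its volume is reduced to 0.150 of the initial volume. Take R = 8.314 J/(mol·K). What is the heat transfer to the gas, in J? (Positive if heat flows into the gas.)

V₁ = nRT₁/P₁ = 1.62×8.314×267/415 = 8.67 L.
Isothermal: T stays 267 K; PV = const ⇒ V₂ = 1.30 L, P₂ = 2770 kPa.
ΔU = 0 (ideal gas, T constant).
W = nRT ln(V₂/V₁) = 1.62×8.314×267×ln(0.150) = -6820 J.
Q = ΔU + W = -6820 J.

-6820 J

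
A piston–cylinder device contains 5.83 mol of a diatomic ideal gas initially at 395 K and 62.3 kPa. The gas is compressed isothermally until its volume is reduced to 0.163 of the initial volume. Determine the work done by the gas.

-34700 J

V₁ = nRT₁/P₁ = 5.83×8.314×395/62.3 = 307 L.
Isothermal: T stays 395 K; PV = const ⇒ V₂ = 50.1 L, P₂ = 382 kPa.
W = nRT ln(V₂/V₁) = 5.83×8.314×395×ln(0.163) = -34700 J.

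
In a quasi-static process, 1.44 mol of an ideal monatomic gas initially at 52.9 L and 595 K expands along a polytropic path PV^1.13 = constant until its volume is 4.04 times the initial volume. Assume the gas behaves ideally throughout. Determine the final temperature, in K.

496 K

P₁ = nRT₁/V₁ = 1.44×8.314×595/52.9 = 135 kPa.
Polytropic n=1.13: T₂ = T₁(V₁/V₂)^(n−1) = 595×(0.248)^0.13 = 496 K; P₂ = P₁(V₁/V₂)^n = 27.8 kPa.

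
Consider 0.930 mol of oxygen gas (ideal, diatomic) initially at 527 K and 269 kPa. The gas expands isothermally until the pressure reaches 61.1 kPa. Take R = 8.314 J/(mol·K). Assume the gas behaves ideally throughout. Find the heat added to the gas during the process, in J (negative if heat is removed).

V₁ = nRT₁/P₁ = 0.930×8.314×527/269 = 15.1 L.
Isothermal: T stays 527 K; PV = const ⇒ V₂ = 66.7 L, P₂ = 61.1 kPa.
ΔU = 0 (ideal gas, T constant).
W = nRT ln(V₂/V₁) = 0.930×8.314×527×ln(4.40) = 6040 J.
Q = ΔU + W = 6040 J.

6040 J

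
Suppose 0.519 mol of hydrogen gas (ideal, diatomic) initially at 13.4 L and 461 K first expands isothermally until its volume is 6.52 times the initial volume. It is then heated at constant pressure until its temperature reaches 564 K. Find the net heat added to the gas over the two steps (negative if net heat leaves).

5290 J

P₁ = nRT₁/V₁ = 0.519×8.314×461/13.4 = 148 kPa.
Step 1 — Isothermal: T stays 461 K; PV = const ⇒ V₂ = 87.4 L, P₂ = 22.8 kPa.
ΔU = 0 (ideal gas, T constant).
W = nRT ln(V₂/V₁) = 0.519×8.314×461×ln(6.52) = 3730 J.
Q = ΔU + W = 3730 J.
State after step 1: P = 22.8 kPa, V = 87.4 L, T = 461 K.
Step 2 — Isobaric: P stays 22.8 kPa; V/T = const ⇒ T₂ = 564 K, V₂ = 107 L.
W = PΔV = 22.8×(107−87.4) kPa·L = 444 J.
ΔU = nCvΔT = 0.519×20.8×(564−461) = 1110 J.
Q = ΔU + W = nCpΔT = 1560 J.
Net over both steps: W = 4170 J, Q = 5290 J, ΔU = 1110 J.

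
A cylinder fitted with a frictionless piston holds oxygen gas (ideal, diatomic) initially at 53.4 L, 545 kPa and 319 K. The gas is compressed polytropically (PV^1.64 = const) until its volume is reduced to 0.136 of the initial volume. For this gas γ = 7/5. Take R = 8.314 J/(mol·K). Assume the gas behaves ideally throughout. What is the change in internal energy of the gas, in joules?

n = P₁V₁/(RT₁) = 545×53.4/(8.314×319) = 11.0 mol.
Polytropic n=1.64: T₂ = T₁(V₁/V₂)^(n−1) = 319×(7.35)^0.64 = 1140 K; P₂ = P₁(V₁/V₂)^n = 14400 kPa.
For an ideal gas ΔU = nCvΔT with Cv = (5/2)R = 20.8 J/(mol·K).
ΔU = 11.0×20.8×(1140−319) = 188000 J.

188000 J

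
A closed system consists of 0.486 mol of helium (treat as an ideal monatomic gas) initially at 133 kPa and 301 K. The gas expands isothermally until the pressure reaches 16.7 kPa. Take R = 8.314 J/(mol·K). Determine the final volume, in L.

72.8 L

V₁ = nRT₁/P₁ = 0.486×8.314×301/133 = 9.14 L.
Isothermal: T stays 301 K; PV = const ⇒ V₂ = 72.8 L, P₂ = 16.7 kPa.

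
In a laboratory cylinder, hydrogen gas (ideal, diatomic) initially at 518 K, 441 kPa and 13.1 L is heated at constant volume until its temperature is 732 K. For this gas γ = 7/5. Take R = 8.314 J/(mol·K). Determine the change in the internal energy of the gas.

5970 J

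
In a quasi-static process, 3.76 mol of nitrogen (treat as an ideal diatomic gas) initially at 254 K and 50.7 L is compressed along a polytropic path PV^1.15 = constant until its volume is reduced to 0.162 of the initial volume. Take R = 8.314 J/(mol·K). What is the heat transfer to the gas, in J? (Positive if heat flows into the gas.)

-10400 J

P₁ = nRT₁/V₁ = 3.76×8.314×254/50.7 = 157 kPa.
Polytropic n=1.15: T₂ = T₁(V₁/V₂)^(n−1) = 254×(6.17)^0.15 = 334 K; P₂ = P₁(V₁/V₂)^n = 1270 kPa.
W = (P₁V₁−P₂V₂)/(n−1) = (157×50.7−1270×8.21)/0.15 = -16600 J.
ΔU = nCvΔT = 3.76×20.8×(334−254) = 6230 J.
Q = ΔU + W = -10400 J.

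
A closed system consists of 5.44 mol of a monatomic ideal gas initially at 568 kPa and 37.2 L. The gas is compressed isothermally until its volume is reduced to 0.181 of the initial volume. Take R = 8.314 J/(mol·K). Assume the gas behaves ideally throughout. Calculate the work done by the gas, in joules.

T₁ = P₁V₁/(nR) = 568×37.2/(5.44×8.314) = 467 K.
Isothermal: T stays 467 K; PV = const ⇒ V₂ = 6.73 L, P₂ = 3140 kPa.
W = nRT ln(V₂/V₁) = 5.44×8.314×467×ln(0.181) = -36100 J.

-36100 J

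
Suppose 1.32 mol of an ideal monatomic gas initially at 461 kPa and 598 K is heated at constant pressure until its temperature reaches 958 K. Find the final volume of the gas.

V₁ = nRT₁/P₁ = 1.32×8.314×598/461 = 14.2 L.
Isobaric: P stays 461 kPa; V/T = const ⇒ T₂ = 958 K, V₂ = 22.8 L.

22.8 L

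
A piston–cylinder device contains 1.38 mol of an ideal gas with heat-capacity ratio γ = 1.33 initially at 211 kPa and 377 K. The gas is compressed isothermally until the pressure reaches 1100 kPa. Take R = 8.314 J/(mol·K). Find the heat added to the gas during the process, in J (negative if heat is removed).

-7140 J

V₁ = nRT₁/P₁ = 1.38×8.314×377/211 = 20.5 L.
Isothermal: T stays 377 K; PV = const ⇒ V₂ = 3.93 L, P₂ = 1100 kPa.
ΔU = 0 (ideal gas, T constant).
W = nRT ln(V₂/V₁) = 1.38×8.314×377×ln(0.192) = -7140 J.
Q = ΔU + W = -7140 J.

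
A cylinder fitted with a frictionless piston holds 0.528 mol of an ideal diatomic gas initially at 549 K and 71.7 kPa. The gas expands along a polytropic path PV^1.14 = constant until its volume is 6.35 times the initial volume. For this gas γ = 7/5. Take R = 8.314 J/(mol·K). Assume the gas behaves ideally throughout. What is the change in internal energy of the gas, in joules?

V₁ = nRT₁/P₁ = 0.528×8.314×549/71.7 = 33.6 L.
Polytropic n=1.14: T₂ = T₁(V₁/V₂)^(n−1) = 549×(0.157)^0.14 = 424 K; P₂ = P₁(V₁/V₂)^n = 8.72 kPa.
For an ideal gas ΔU = nCvΔT with Cv = (5/2)R = 20.8 J/(mol·K).
ΔU = 0.528×20.8×(424−549) = -1370 J.

-1370 J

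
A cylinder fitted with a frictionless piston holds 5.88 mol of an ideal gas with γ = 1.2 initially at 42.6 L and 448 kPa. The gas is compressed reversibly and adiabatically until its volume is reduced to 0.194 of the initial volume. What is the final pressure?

3210 kPa

T₁ = P₁V₁/(nR) = 448×42.6/(5.88×8.314) = 390 K.
Adiabatic: TV^(γ−1) = const ⇒ T₂ = 390×(5.15)^0.200 = 542 K; PV^γ = const ⇒ P₂ = 3210 kPa.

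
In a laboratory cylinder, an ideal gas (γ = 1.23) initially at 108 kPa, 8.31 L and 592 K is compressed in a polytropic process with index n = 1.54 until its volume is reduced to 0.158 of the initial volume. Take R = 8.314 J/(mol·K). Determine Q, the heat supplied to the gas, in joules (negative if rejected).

3830 J

n = P₁V₁/(RT₁) = 108×8.31/(8.314×592) = 0.182 mol.
Polytropic n=1.54: T₂ = T₁(V₁/V₂)^(n−1) = 592×(6.33)^0.54 = 1600 K; P₂ = P₁(V₁/V₂)^n = 1850 kPa.
W = (P₁V₁−P₂V₂)/(n−1) = (108×8.31−1850×1.31)/0.54 = -2840 J.
ΔU = nCvΔT = 0.182×36.1×(1600−592) = 6670 J.
Q = ΔU + W = 3830 J.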